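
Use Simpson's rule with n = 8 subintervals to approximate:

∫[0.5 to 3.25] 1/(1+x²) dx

f(x) = 1/(1+x²)
a = 0.5, b = 3.25, n = 8
h = (b - a)/n = 0.343750

Simpson's rule: (h/3)[f(x₀) + 4f(x₁) + 2f(x₂) + ... + f(xₙ)]

x_0 = 0.5000, f(x_0) = 0.800000, coefficient = 1
x_1 = 0.8438, f(x_1) = 0.584141, coefficient = 4
x_2 = 1.1875, f(x_2) = 0.414911, coefficient = 2
x_3 = 1.5312, f(x_3) = 0.298978, coefficient = 4
x_4 = 1.8750, f(x_4) = 0.221453, coefficient = 2
x_5 = 2.2188, f(x_5) = 0.168838, coefficient = 4
x_6 = 2.5625, f(x_6) = 0.132163, coefficient = 2
x_7 = 2.9062, f(x_7) = 0.105862, coefficient = 4
x_8 = 3.2500, f(x_8) = 0.086486, coefficient = 1

I ≈ (0.343750/3) × 7.054816 = 0.808364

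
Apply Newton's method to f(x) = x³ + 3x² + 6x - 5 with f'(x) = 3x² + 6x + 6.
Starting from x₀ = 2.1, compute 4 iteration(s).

f(x) = x³ + 3x² + 6x - 5
f'(x) = 3x² + 6x + 6
x₀ = 2.1

Newton-Raphson formula: x_{n+1} = x_n - f(x_n)/f'(x_n)

Iteration 1:
  f(2.100000) = 30.091000
  f'(2.100000) = 31.830000
  x_1 = 2.100000 - 30.091000/31.830000 = 1.154634
Iteration 2:
  f(1.154634) = 7.466677
  f'(1.154634) = 16.927343
  x_2 = 1.154634 - 7.466677/16.927343 = 0.713532
Iteration 3:
  f(0.713532) = 1.171860
  f'(0.713532) = 11.808580
  x_3 = 0.713532 - 1.171860/11.808580 = 0.614294
Iteration 4:
  f(0.614294) = 0.049648
  f'(0.614294) = 10.817840
  x_4 = 0.614294 - 0.049648/10.817840 = 0.609705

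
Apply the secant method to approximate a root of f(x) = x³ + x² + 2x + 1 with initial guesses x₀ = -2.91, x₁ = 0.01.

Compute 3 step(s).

f(x) = x³ + x² + 2x + 1
x₀ = -2.91, x₁ = 0.01

Secant formula: x_{n+1} = x_n - f(x_n)(x_n - x_{n-1})/(f(x_n) - f(x_{n-1}))

Iteration 1:
  f(-2.910000) = -20.994071
  f(0.010000) = 1.020101
  x_2 = 0.010000 - 1.020101×(0.010000 - (-2.910000))/(1.020101 - (-20.994071))
       = -0.125308
Iteration 2:
  f(0.010000) = 1.020101
  f(-0.125308) = 0.763118
  x_3 = -0.125308 - 0.763118×(-0.125308 - 0.010000)/(0.763118 - 1.020101)
       = -0.527110
Iteration 3:
  f(-0.125308) = 0.763118
  f(-0.527110) = 0.077170
  x_4 = -0.527110 - 0.077170×(-0.527110 - (-0.125308))/(0.077170 - 0.763118)
       = -0.572313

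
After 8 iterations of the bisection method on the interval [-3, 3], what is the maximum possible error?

Bisection error bound: |error| ≤ (b-a)/2^n
|error| ≤ (3 - (-3))/2^8 = 6/2^8
|error| ≤ 0.0234375000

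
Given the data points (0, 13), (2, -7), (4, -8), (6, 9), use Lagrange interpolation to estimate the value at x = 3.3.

Lagrange interpolation formula:
P(x) = Σ yᵢ × Lᵢ(x)
where Lᵢ(x) = Π_{j≠i} (x - xⱼ)/(xᵢ - xⱼ)

L_0(3.3) = (3.3 - 2)/(0 - 2) × (3.3 - 4)/(0 - 4) × (3.3 - 6)/(0 - 6) = -0.051188
L_1(3.3) = (3.3 - 0)/(2 - 0) × (3.3 - 4)/(2 - 4) × (3.3 - 6)/(2 - 6) = 0.389813
L_2(3.3) = (3.3 - 0)/(4 - 0) × (3.3 - 2)/(4 - 2) × (3.3 - 6)/(4 - 6) = 0.723937
L_3(3.3) = (3.3 - 0)/(6 - 0) × (3.3 - 2)/(6 - 2) × (3.3 - 4)/(6 - 4) = -0.062563

P(3.3) = 13×L_0(3.3) + (-7)×L_1(3.3) + (-8)×L_2(3.3) + 9×L_3(3.3)
P(3.3) = -9.748687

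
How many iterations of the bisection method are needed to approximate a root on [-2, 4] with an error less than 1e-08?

We need (b-a)/2^n ≤ 1e-08
(4 - (-2))/2^n ≤ 1e-08
6/2^n ≤ 1e-08
2^n ≥ 600000000
n ≥ log₂(600000000) = 29.16
n ≥ 30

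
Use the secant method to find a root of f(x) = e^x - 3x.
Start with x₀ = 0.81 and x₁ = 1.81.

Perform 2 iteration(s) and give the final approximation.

f(x) = e^x - 3x
x₀ = 0.81, x₁ = 1.81

Secant formula: x_{n+1} = x_n - f(x_n)(x_n - x_{n-1})/(f(x_n) - f(x_{n-1}))

Iteration 1:
  f(0.810000) = -0.182092
  f(1.810000) = 0.680447
  x_2 = 1.810000 - 0.680447×(1.810000 - 0.810000)/(0.680447 - (-0.182092))
       = 1.021112
Iteration 2:
  f(1.810000) = 0.680447
  f(1.021112) = -0.287056
  x_3 = 1.021112 - (-0.287056)×(1.021112 - 1.810000)/(-0.287056 - 0.680447)
       = 1.255173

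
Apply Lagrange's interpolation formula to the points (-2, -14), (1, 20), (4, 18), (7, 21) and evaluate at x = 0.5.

Lagrange interpolation formula:
P(x) = Σ yᵢ × Lᵢ(x)
where Lᵢ(x) = Π_{j≠i} (x - xⱼ)/(xᵢ - xⱼ)

L_0(0.5) = (0.5 - 1)/(-2 - 1) × (0.5 - 4)/(-2 - 4) × (0.5 - 7)/(-2 - 7) = 0.070216
L_1(0.5) = (0.5 - (-2))/(1 - (-2)) × (0.5 - 4)/(1 - 4) × (0.5 - 7)/(1 - 7) = 1.053241
L_2(0.5) = (0.5 - (-2))/(4 - (-2)) × (0.5 - 1)/(4 - 1) × (0.5 - 7)/(4 - 7) = -0.150463
L_3(0.5) = (0.5 - (-2))/(7 - (-2)) × (0.5 - 1)/(7 - 1) × (0.5 - 4)/(7 - 4) = 0.027006

P(0.5) = (-14)×L_0(0.5) + 20×L_1(0.5) + 18×L_2(0.5) + 21×L_3(0.5)
P(0.5) = 17.940586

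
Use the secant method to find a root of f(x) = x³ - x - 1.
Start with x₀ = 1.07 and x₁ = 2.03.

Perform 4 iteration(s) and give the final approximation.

f(x) = x³ - x - 1
x₀ = 1.07, x₁ = 2.03

Secant formula: x_{n+1} = x_n - f(x_n)(x_n - x_{n-1})/(f(x_n) - f(x_{n-1}))

Iteration 1:
  f(1.070000) = -0.844957
  f(2.030000) = 5.335427
  x_2 = 2.030000 - 5.335427×(2.030000 - 1.070000)/(5.335427 - (-0.844957))
       = 1.201247
Iteration 2:
  f(2.030000) = 5.335427
  f(1.201247) = -0.467853
  x_3 = 1.201247 - (-0.467853)×(1.201247 - 2.030000)/(-0.467853 - 5.335427)
       = 1.268060
Iteration 3:
  f(1.201247) = -0.467853
  f(1.268060) = -0.229048
  x_4 = 1.268060 - (-0.229048)×(1.268060 - 1.201247)/(-0.229048 - (-0.467853))
       = 1.332144
Iteration 4:
  f(1.268060) = -0.229048
  f(1.332144) = 0.031888
  x_5 = 1.332144 - 0.031888×(1.332144 - 1.268060)/(0.031888 - (-0.229048))
       = 1.324312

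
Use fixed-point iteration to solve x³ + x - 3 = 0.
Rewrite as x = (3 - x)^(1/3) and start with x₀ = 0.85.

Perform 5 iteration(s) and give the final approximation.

Equation: x³ + x - 3 = 0
Fixed-point form: x = (3 - x)^(1/3)
x₀ = 0.85

x_1 = g(0.850000) = 1.290663
x_2 = g(1.290663) = 1.195664
x_3 = g(1.195664) = 1.217416
x_4 = g(1.217416) = 1.212504
x_5 = g(1.212504) = 1.213617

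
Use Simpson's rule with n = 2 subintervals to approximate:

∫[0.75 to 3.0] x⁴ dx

f(x) = x⁴
a = 0.75, b = 3.0, n = 2
h = (b - a)/n = 1.125000

Simpson's rule: (h/3)[f(x₀) + 4f(x₁) + 2f(x₂) + ... + f(xₙ)]

x_0 = 0.7500, f(x_0) = 0.316406, coefficient = 1
x_1 = 1.8750, f(x_1) = 12.359619, coefficient = 4
x_2 = 3.0000, f(x_2) = 81.000000, coefficient = 1

I ≈ (1.125000/3) × 130.754883 = 49.033081
Exact value: 48.552539
Error: 0.480542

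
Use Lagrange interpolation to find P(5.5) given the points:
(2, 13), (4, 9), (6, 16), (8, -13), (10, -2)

Lagrange interpolation formula:
P(x) = Σ yᵢ × Lᵢ(x)
where Lᵢ(x) = Π_{j≠i} (x - xⱼ)/(xᵢ - xⱼ)

L_0(5.5) = (5.5 - 4)/(2 - 4) × (5.5 - 6)/(2 - 6) × (5.5 - 8)/(2 - 8) × (5.5 - 10)/(2 - 10) = -0.021973
L_1(5.5) = (5.5 - 2)/(4 - 2) × (5.5 - 6)/(4 - 6) × (5.5 - 8)/(4 - 8) × (5.5 - 10)/(4 - 10) = 0.205078
L_2(5.5) = (5.5 - 2)/(6 - 2) × (5.5 - 4)/(6 - 4) × (5.5 - 8)/(6 - 8) × (5.5 - 10)/(6 - 10) = 0.922852
L_3(5.5) = (5.5 - 2)/(8 - 2) × (5.5 - 4)/(8 - 4) × (5.5 - 6)/(8 - 6) × (5.5 - 10)/(8 - 10) = -0.123047
L_4(5.5) = (5.5 - 2)/(10 - 2) × (5.5 - 4)/(10 - 4) × (5.5 - 6)/(10 - 6) × (5.5 - 8)/(10 - 8) = 0.017090

P(5.5) = 13×L_0(5.5) + 9×L_1(5.5) + 16×L_2(5.5) + (-13)×L_3(5.5) + (-2)×L_4(5.5)
P(5.5) = 17.891113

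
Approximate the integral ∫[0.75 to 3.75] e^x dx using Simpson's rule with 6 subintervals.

f(x) = e^x
a = 0.75, b = 3.75, n = 6
h = (b - a)/n = 0.500000

Simpson's rule: (h/3)[f(x₀) + 4f(x₁) + 2f(x₂) + ... + f(xₙ)]

x_0 = 0.7500, f(x_0) = 2.117000, coefficient = 1
x_1 = 1.2500, f(x_1) = 3.490343, coefficient = 4
x_2 = 1.7500, f(x_2) = 5.754603, coefficient = 2
x_3 = 2.2500, f(x_3) = 9.487736, coefficient = 4
x_4 = 2.7500, f(x_4) = 15.642632, coefficient = 2
x_5 = 3.2500, f(x_5) = 25.790340, coefficient = 4
x_6 = 3.7500, f(x_6) = 42.521082, coefficient = 1

I ≈ (0.500000/3) × 242.506226 = 40.417704
Exact value: 40.404082
Error: 0.013622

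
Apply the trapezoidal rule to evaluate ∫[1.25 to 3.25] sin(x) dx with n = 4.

f(x) = sin(x)
a = 1.25, b = 3.25, n = 4
h = (b - a)/n = 0.500000

Trapezoidal rule: (h/2)[f(x₀) + 2f(x₁) + 2f(x₂) + ... + f(xₙ)]

x_0 = 1.2500, f(x_0) = 0.948985, coefficient = 1
x_1 = 1.7500, f(x_1) = 0.983986, coefficient = 2
x_2 = 2.2500, f(x_2) = 0.778073, coefficient = 2
x_3 = 2.7500, f(x_3) = 0.381661, coefficient = 2
x_4 = 3.2500, f(x_4) = -0.108195, coefficient = 1

I ≈ (0.500000/2) × 5.128230 = 1.282057
Exact value: 1.309452
Error: 0.027395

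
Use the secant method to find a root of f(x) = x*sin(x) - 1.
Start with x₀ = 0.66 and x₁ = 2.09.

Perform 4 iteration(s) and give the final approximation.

f(x) = x*sin(x) - 1
x₀ = 0.66, x₁ = 2.09

Secant formula: x_{n+1} = x_n - f(x_n)(x_n - x_{n-1})/(f(x_n) - f(x_{n-1}))

Iteration 1:
  f(0.660000) = -0.595343
  f(2.090000) = 0.814568
  x_2 = 2.090000 - 0.814568×(2.090000 - 0.660000)/(0.814568 - (-0.595343))
       = 1.263825
Iteration 2:
  f(2.090000) = 0.814568
  f(1.263825) = 0.204746
  x_3 = 1.263825 - 0.204746×(1.263825 - 2.090000)/(0.204746 - 0.814568)
       = 0.986440
Iteration 3:
  f(1.263825) = 0.204746
  f(0.986440) = -0.177242
  x_4 = 0.986440 - (-0.177242)×(0.986440 - 1.263825)/(-0.177242 - 0.204746)
       = 1.115147
Iteration 4:
  f(0.986440) = -0.177242
  f(1.115147) = 0.001374
  x_5 = 1.115147 - 0.001374×(1.115147 - 0.986440)/(0.001374 - (-0.177242))
       = 1.114156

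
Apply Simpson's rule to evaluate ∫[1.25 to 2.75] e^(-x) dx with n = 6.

f(x) = e^(-x)
a = 1.25, b = 2.75, n = 6
h = (b - a)/n = 0.250000

Simpson's rule: (h/3)[f(x₀) + 4f(x₁) + 2f(x₂) + ... + f(xₙ)]

x_0 = 1.2500, f(x_0) = 0.286505, coefficient = 1
x_1 = 1.5000, f(x_1) = 0.223130, coefficient = 4
x_2 = 1.7500, f(x_2) = 0.173774, coefficient = 2
x_3 = 2.0000, f(x_3) = 0.135335, coefficient = 4
x_4 = 2.2500, f(x_4) = 0.105399, coefficient = 2
x_5 = 2.5000, f(x_5) = 0.082085, coefficient = 4
x_6 = 2.7500, f(x_6) = 0.063928, coefficient = 1

I ≈ (0.250000/3) × 2.670981 = 0.222582
Exact value: 0.222577
Error: 0.000005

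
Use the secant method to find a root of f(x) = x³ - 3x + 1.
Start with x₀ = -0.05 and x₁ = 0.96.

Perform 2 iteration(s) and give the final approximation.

f(x) = x³ - 3x + 1
x₀ = -0.05, x₁ = 0.96

Secant formula: x_{n+1} = x_n - f(x_n)(x_n - x_{n-1})/(f(x_n) - f(x_{n-1}))

Iteration 1:
  f(-0.050000) = 1.149875
  f(0.960000) = -0.995264
  x_2 = 0.960000 - (-0.995264)×(0.960000 - (-0.050000))/(-0.995264 - 1.149875)
       = 0.491398
Iteration 2:
  f(0.960000) = -0.995264
  f(0.491398) = -0.355535
  x_3 = 0.491398 - (-0.355535)×(0.491398 - 0.960000)/(-0.355535 - (-0.995264))
       = 0.230968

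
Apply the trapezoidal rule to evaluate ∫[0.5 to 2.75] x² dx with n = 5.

f(x) = x²
a = 0.5, b = 2.75, n = 5
h = (b - a)/n = 0.450000

Trapezoidal rule: (h/2)[f(x₀) + 2f(x₁) + 2f(x₂) + ... + f(xₙ)]

x_0 = 0.5000, f(x_0) = 0.250000, coefficient = 1
x_1 = 0.9500, f(x_1) = 0.902500, coefficient = 2
x_2 = 1.4000, f(x_2) = 1.960000, coefficient = 2
x_3 = 1.8500, f(x_3) = 3.422500, coefficient = 2
x_4 = 2.3000, f(x_4) = 5.290000, coefficient = 2
x_5 = 2.7500, f(x_5) = 7.562500, coefficient = 1

I ≈ (0.450000/2) × 30.962500 = 6.966563
Exact value: 6.890625
Error: 0.075938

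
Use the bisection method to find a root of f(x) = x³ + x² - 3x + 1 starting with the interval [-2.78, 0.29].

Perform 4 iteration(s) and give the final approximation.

f(x) = x³ + x² - 3x + 1
Initial interval: [-2.78, 0.29]

Iteration 1:
  c_1 = (-2.780000 + 0.290000)/2 = -1.245000
  f(c_1) = f(-1.245000) = 4.355244
  f(a) × f(c) < 0, new interval: [-2.780000, -1.245000]
Iteration 2:
  c_2 = (-2.780000 + (-1.245000))/2 = -2.012500
  f(c_2) = f(-2.012500) = 2.936717
  f(a) × f(c) < 0, new interval: [-2.780000, -2.012500]
Iteration 3:
  c_3 = (-2.780000 + (-2.012500))/2 = -2.396250
  f(c_3) = f(-2.396250) = 0.171463
  f(a) × f(c) < 0, new interval: [-2.780000, -2.396250]
Iteration 4:
  c_4 = (-2.780000 + (-2.396250))/2 = -2.588125
  f(c_4) = f(-2.588125) = -1.873507
  f(a) × f(c) ≥ 0, new interval: [-2.588125, -2.396250]

After 4 iteration(s), the approximation is c_4 = -2.588125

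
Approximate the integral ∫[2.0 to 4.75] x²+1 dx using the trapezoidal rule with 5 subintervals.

f(x) = x²+1
a = 2.0, b = 4.75, n = 5
h = (b - a)/n = 0.550000

Trapezoidal rule: (h/2)[f(x₀) + 2f(x₁) + 2f(x₂) + ... + f(xₙ)]

x_0 = 2.0000, f(x_0) = 5.000000, coefficient = 1
x_1 = 2.5500, f(x_1) = 7.502500, coefficient = 2
x_2 = 3.1000, f(x_2) = 10.610000, coefficient = 2
x_3 = 3.6500, f(x_3) = 14.322500, coefficient = 2
x_4 = 4.2000, f(x_4) = 18.640000, coefficient = 2
x_5 = 4.7500, f(x_5) = 23.562500, coefficient = 1

I ≈ (0.550000/2) × 130.712500 = 35.945938
Exact value: 35.807292
Error: 0.138646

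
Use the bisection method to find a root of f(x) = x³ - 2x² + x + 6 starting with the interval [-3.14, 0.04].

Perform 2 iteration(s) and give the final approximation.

f(x) = x³ - 2x² + x + 6
Initial interval: [-3.14, 0.04]

Iteration 1:
  c_1 = (-3.140000 + 0.040000)/2 = -1.550000
  f(c_1) = f(-1.550000) = -4.078875
  f(a) × f(c) ≥ 0, new interval: [-1.550000, 0.040000]
Iteration 2:
  c_2 = (-1.550000 + 0.040000)/2 = -0.755000
  f(c_2) = f(-0.755000) = 3.674581
  f(a) × f(c) < 0, new interval: [-1.550000, -0.755000]

After 2 iteration(s), the approximation is c_2 = -0.755000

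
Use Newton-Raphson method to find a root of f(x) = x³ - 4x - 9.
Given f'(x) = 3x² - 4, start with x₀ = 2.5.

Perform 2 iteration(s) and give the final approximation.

f(x) = x³ - 4x - 9
f'(x) = 3x² - 4
x₀ = 2.5

Newton-Raphson formula: x_{n+1} = x_n - f(x_n)/f'(x_n)

Iteration 1:
  f(2.500000) = -3.375000
  f'(2.500000) = 14.750000
  x_1 = 2.500000 - (-3.375000)/14.750000 = 2.728814
Iteration 2:
  f(2.728814) = 0.404647
  f'(2.728814) = 18.339270
  x_2 = 2.728814 - 0.404647/18.339270 = 2.706749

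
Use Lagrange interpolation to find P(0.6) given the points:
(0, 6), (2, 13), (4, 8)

Lagrange interpolation formula:
P(x) = Σ yᵢ × Lᵢ(x)
where Lᵢ(x) = Π_{j≠i} (x - xⱼ)/(xᵢ - xⱼ)

L_0(0.6) = (0.6 - 2)/(0 - 2) × (0.6 - 4)/(0 - 4) = 0.595000
L_1(0.6) = (0.6 - 0)/(2 - 0) × (0.6 - 4)/(2 - 4) = 0.510000
L_2(0.6) = (0.6 - 0)/(4 - 0) × (0.6 - 2)/(4 - 2) = -0.105000

P(0.6) = 6×L_0(0.6) + 13×L_1(0.6) + 8×L_2(0.6)
P(0.6) = 9.360000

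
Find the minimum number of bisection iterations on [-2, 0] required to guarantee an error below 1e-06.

We need (b-a)/2^n ≤ 1e-06
(0 - (-2))/2^n ≤ 1e-06
2/2^n ≤ 1e-06
2^n ≥ 2000000
n ≥ log₂(2000000) = 20.93
n ≥ 21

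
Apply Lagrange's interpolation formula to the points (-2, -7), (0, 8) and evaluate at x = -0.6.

Lagrange interpolation formula:
P(x) = Σ yᵢ × Lᵢ(x)
where Lᵢ(x) = Π_{j≠i} (x - xⱼ)/(xᵢ - xⱼ)

L_0(-0.6) = (-0.6 - 0)/(-2 - 0) = 0.300000
L_1(-0.6) = (-0.6 - (-2))/(0 - (-2)) = 0.700000

P(-0.6) = (-7)×L_0(-0.6) + 8×L_1(-0.6)
P(-0.6) = 3.500000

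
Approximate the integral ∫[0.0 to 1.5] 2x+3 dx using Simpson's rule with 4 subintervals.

f(x) = 2x+3
a = 0.0, b = 1.5, n = 4
h = (b - a)/n = 0.375000

Simpson's rule: (h/3)[f(x₀) + 4f(x₁) + 2f(x₂) + ... + f(xₙ)]

x_0 = 0.0000, f(x_0) = 3.000000, coefficient = 1
x_1 = 0.3750, f(x_1) = 3.750000, coefficient = 4
x_2 = 0.7500, f(x_2) = 4.500000, coefficient = 2
x_3 = 1.1250, f(x_3) = 5.250000, coefficient = 4
x_4 = 1.5000, f(x_4) = 6.000000, coefficient = 1

I ≈ (0.375000/3) × 54.000000 = 6.750000
Exact value: 6.750000
Error: 0.000000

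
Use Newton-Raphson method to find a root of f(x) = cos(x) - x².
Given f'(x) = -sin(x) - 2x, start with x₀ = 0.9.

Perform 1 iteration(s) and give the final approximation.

f(x) = cos(x) - x²
f'(x) = -sin(x) - 2x
x₀ = 0.9

Newton-Raphson formula: x_{n+1} = x_n - f(x_n)/f'(x_n)

Iteration 1:
  f(0.900000) = -0.188390
  f'(0.900000) = -2.583327
  x_1 = 0.900000 - (-0.188390)/(-2.583327) = 0.827075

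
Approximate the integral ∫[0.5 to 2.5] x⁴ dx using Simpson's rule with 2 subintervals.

f(x) = x⁴
a = 0.5, b = 2.5, n = 2
h = (b - a)/n = 1.000000

Simpson's rule: (h/3)[f(x₀) + 4f(x₁) + 2f(x₂) + ... + f(xₙ)]

x_0 = 0.5000, f(x_0) = 0.062500, coefficient = 1
x_1 = 1.5000, f(x_1) = 5.062500, coefficient = 4
x_2 = 2.5000, f(x_2) = 39.062500, coefficient = 1

I ≈ (1.000000/3) × 59.375000 = 19.791667
Exact value: 19.525000
Error: 0.266667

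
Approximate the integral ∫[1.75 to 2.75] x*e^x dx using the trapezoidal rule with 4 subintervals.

f(x) = x*e^x
a = 1.75, b = 2.75, n = 4
h = (b - a)/n = 0.250000

Trapezoidal rule: (h/2)[f(x₀) + 2f(x₁) + 2f(x₂) + ... + f(xₙ)]

x_0 = 1.7500, f(x_0) = 10.070555, coefficient = 1
x_1 = 2.0000, f(x_1) = 14.778112, coefficient = 2
x_2 = 2.2500, f(x_2) = 21.347406, coefficient = 2
x_3 = 2.5000, f(x_3) = 30.456235, coefficient = 2
x_4 = 2.7500, f(x_4) = 43.017238, coefficient = 1

I ≈ (0.250000/2) × 186.251298 = 23.281412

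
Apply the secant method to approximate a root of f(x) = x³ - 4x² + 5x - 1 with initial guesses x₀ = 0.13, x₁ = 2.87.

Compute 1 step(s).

f(x) = x³ - 4x² + 5x - 1
x₀ = 0.13, x₁ = 2.87

Secant formula: x_{n+1} = x_n - f(x_n)(x_n - x_{n-1})/(f(x_n) - f(x_{n-1}))

Iteration 1:
  f(0.130000) = -0.415403
  f(2.870000) = 4.042303
  x_2 = 2.870000 - 4.042303×(2.870000 - 0.130000)/(4.042303 - (-0.415403))
       = 0.385334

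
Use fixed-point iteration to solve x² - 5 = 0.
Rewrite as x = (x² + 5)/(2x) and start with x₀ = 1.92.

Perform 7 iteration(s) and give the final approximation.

Equation: x² - 5 = 0
Fixed-point form: x = (x² + 5)/(2x)
x₀ = 1.92

x_1 = g(1.920000) = 2.262083
x_2 = g(2.262083) = 2.236218
x_3 = g(2.236218) = 2.236068
x_4 = g(2.236068) = 2.236068
x_5 = g(2.236068) = 2.236068
x_6 = g(2.236068) = 2.236068
x_7 = g(2.236068) = 2.236068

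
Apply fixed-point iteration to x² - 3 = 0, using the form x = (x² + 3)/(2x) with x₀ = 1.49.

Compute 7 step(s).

Equation: x² - 3 = 0
Fixed-point form: x = (x² + 3)/(2x)
x₀ = 1.49

x_1 = g(1.490000) = 1.751711
x_2 = g(1.751711) = 1.732161
x_3 = g(1.732161) = 1.732051
x_4 = g(1.732051) = 1.732051
x_5 = g(1.732051) = 1.732051
x_6 = g(1.732051) = 1.732051
x_7 = g(1.732051) = 1.732051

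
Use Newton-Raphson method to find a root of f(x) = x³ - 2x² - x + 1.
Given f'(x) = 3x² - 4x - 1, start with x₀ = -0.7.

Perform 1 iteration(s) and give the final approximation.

f(x) = x³ - 2x² - x + 1
f'(x) = 3x² - 4x - 1
x₀ = -0.7

Newton-Raphson formula: x_{n+1} = x_n - f(x_n)/f'(x_n)

Iteration 1:
  f(-0.700000) = 0.377000
  f'(-0.700000) = 3.270000
  x_1 = -0.700000 - 0.377000/3.270000 = -0.815291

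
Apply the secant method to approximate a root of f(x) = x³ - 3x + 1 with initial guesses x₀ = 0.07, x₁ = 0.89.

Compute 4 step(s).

f(x) = x³ - 3x + 1
x₀ = 0.07, x₁ = 0.89

Secant formula: x_{n+1} = x_n - f(x_n)(x_n - x_{n-1})/(f(x_n) - f(x_{n-1}))

Iteration 1:
  f(0.070000) = 0.790343
  f(0.890000) = -0.965031
  x_2 = 0.890000 - (-0.965031)×(0.890000 - 0.070000)/(-0.965031 - 0.790343)
       = 0.439198
Iteration 2:
  f(0.890000) = -0.965031
  f(0.439198) = -0.232876
  x_3 = 0.439198 - (-0.232876)×(0.439198 - 0.890000)/(-0.232876 - (-0.965031))
       = 0.295812
Iteration 3:
  f(0.439198) = -0.232876
  f(0.295812) = 0.138448
  x_4 = 0.295812 - 0.138448×(0.295812 - 0.439198)/(0.138448 - (-0.232876))
       = 0.349274
Iteration 4:
  f(0.295812) = 0.138448
  f(0.349274) = -0.005213
  x_5 = 0.349274 - (-0.005213)×(0.349274 - 0.295812)/(-0.005213 - 0.138448)
       = 0.347334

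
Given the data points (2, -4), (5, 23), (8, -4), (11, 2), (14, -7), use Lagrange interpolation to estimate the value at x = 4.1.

Lagrange interpolation formula:
P(x) = Σ yᵢ × Lᵢ(x)
where Lᵢ(x) = Π_{j≠i} (x - xⱼ)/(xᵢ - xⱼ)

L_0(4.1) = (4.1 - 5)/(2 - 5) × (4.1 - 8)/(2 - 8) × (4.1 - 11)/(2 - 11) × (4.1 - 14)/(2 - 14) = 0.123338
L_1(4.1) = (4.1 - 2)/(5 - 2) × (4.1 - 8)/(5 - 8) × (4.1 - 11)/(5 - 11) × (4.1 - 14)/(5 - 14) = 1.151150
L_2(4.1) = (4.1 - 2)/(8 - 2) × (4.1 - 5)/(8 - 5) × (4.1 - 11)/(8 - 11) × (4.1 - 14)/(8 - 14) = -0.398475
L_3(4.1) = (4.1 - 2)/(11 - 2) × (4.1 - 5)/(11 - 5) × (4.1 - 8)/(11 - 8) × (4.1 - 14)/(11 - 14) = 0.150150
L_4(4.1) = (4.1 - 2)/(14 - 2) × (4.1 - 5)/(14 - 5) × (4.1 - 8)/(14 - 8) × (4.1 - 11)/(14 - 11) = -0.026163

P(4.1) = (-4)×L_0(4.1) + 23×L_1(4.1) + (-4)×L_2(4.1) + 2×L_3(4.1) + (-7)×L_4(4.1)
P(4.1) = 28.060438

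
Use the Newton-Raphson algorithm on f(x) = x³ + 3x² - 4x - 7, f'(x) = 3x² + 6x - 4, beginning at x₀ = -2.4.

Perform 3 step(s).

f(x) = x³ + 3x² - 4x - 7
f'(x) = 3x² + 6x - 4
x₀ = -2.4

Newton-Raphson formula: x_{n+1} = x_n - f(x_n)/f'(x_n)

Iteration 1:
  f(-2.400000) = 6.056000
  f'(-2.400000) = -1.120000
  x_1 = -2.400000 - 6.056000/(-1.120000) = 3.007143
Iteration 2:
  f(3.007143) = 35.293470
  f'(3.007143) = 41.171582
  x_2 = 3.007143 - 35.293470/41.171582 = 2.149914
Iteration 3:
  f(2.149914) = 8.203916
  f'(2.149914) = 22.765874
  x_3 = 2.149914 - 8.203916/22.765874 = 1.789554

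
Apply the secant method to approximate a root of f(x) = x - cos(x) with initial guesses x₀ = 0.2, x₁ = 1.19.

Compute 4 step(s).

f(x) = x - cos(x)
x₀ = 0.2, x₁ = 1.19

Secant formula: x_{n+1} = x_n - f(x_n)(x_n - x_{n-1})/(f(x_n) - f(x_{n-1}))

Iteration 1:
  f(0.200000) = -0.780067
  f(1.190000) = 0.818340
  x_2 = 1.190000 - 0.818340×(1.190000 - 0.200000)/(0.818340 - (-0.780067))
       = 0.683147
Iteration 2:
  f(1.190000) = 0.818340
  f(0.683147) = -0.092443
  x_3 = 0.683147 - (-0.092443)×(0.683147 - 1.190000)/(-0.092443 - 0.818340)
       = 0.734592
Iteration 3:
  f(0.683147) = -0.092443
  f(0.734592) = -0.007513
  x_4 = 0.734592 - (-0.007513)×(0.734592 - 0.683147)/(-0.007513 - (-0.092443))
       = 0.739142
Iteration 4:
  f(0.734592) = -0.007513
  f(0.739142) = 0.000096
  x_5 = 0.739142 - 0.000096×(0.739142 - 0.734592)/(0.000096 - (-0.007513))
       = 0.739085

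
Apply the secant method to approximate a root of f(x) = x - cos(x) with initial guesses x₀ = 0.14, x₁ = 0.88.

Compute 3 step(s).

f(x) = x - cos(x)
x₀ = 0.14, x₁ = 0.88

Secant formula: x_{n+1} = x_n - f(x_n)(x_n - x_{n-1})/(f(x_n) - f(x_{n-1}))

Iteration 1:
  f(0.140000) = -0.850216
  f(0.880000) = 0.242849
  x_2 = 0.880000 - 0.242849×(0.880000 - 0.140000)/(0.242849 - (-0.850216))
       = 0.715592
Iteration 2:
  f(0.880000) = 0.242849
  f(0.715592) = -0.039112
  x_3 = 0.715592 - (-0.039112)×(0.715592 - 0.880000)/(-0.039112 - 0.242849)
       = 0.738398
Iteration 3:
  f(0.715592) = -0.039112
  f(0.738398) = -0.001149
  x_4 = 0.738398 - (-0.001149)×(0.738398 - 0.715592)/(-0.001149 - (-0.039112))
       = 0.739089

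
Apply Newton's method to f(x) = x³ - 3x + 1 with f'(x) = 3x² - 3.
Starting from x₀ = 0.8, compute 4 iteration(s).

f(x) = x³ - 3x + 1
f'(x) = 3x² - 3
x₀ = 0.8

Newton-Raphson formula: x_{n+1} = x_n - f(x_n)/f'(x_n)

Iteration 1:
  f(0.800000) = -0.888000
  f'(0.800000) = -1.080000
  x_1 = 0.800000 - (-0.888000)/(-1.080000) = -0.022222
Iteration 2:
  f(-0.022222) = 1.066656
  f'(-0.022222) = -2.998519
  x_2 = -0.022222 - 1.066656/(-2.998519) = 0.333505
Iteration 3:
  f(0.333505) = 0.036578
  f'(0.333505) = -2.666323
  x_3 = 0.333505 - 0.036578/(-2.666323) = 0.347224
Iteration 4:
  f(0.347224) = 0.000191
  f'(0.347224) = -2.638306
  x_4 = 0.347224 - 0.000191/(-2.638306) = 0.347296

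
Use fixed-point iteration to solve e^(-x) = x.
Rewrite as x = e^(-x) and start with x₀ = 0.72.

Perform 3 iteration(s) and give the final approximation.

Equation: e^(-x) = x
Fixed-point form: x = e^(-x)
x₀ = 0.72

x_1 = g(0.720000) = 0.486752
x_2 = g(0.486752) = 0.614619
x_3 = g(0.614619) = 0.540847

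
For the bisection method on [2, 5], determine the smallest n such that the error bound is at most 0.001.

We need (b-a)/2^n ≤ 0.001
(5 - 2)/2^n ≤ 0.001
3/2^n ≤ 0.001
2^n ≥ 3000
n ≥ log₂(3000) = 11.55
n ≥ 12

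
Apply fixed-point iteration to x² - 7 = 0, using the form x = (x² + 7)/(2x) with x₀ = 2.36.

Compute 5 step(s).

Equation: x² - 7 = 0
Fixed-point form: x = (x² + 7)/(2x)
x₀ = 2.36

x_1 = g(2.360000) = 2.663051
x_2 = g(2.663051) = 2.645808
x_3 = g(2.645808) = 2.645751
x_4 = g(2.645751) = 2.645751
x_5 = g(2.645751) = 2.645751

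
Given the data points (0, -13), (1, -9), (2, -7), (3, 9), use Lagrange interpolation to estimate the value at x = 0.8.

Lagrange interpolation formula:
P(x) = Σ yᵢ × Lᵢ(x)
where Lᵢ(x) = Π_{j≠i} (x - xⱼ)/(xᵢ - xⱼ)

L_0(0.8) = (0.8 - 1)/(0 - 1) × (0.8 - 2)/(0 - 2) × (0.8 - 3)/(0 - 3) = 0.088000
L_1(0.8) = (0.8 - 0)/(1 - 0) × (0.8 - 2)/(1 - 2) × (0.8 - 3)/(1 - 3) = 1.056000
L_2(0.8) = (0.8 - 0)/(2 - 0) × (0.8 - 1)/(2 - 1) × (0.8 - 3)/(2 - 3) = -0.176000
L_3(0.8) = (0.8 - 0)/(3 - 0) × (0.8 - 1)/(3 - 1) × (0.8 - 2)/(3 - 2) = 0.032000

P(0.8) = (-13)×L_0(0.8) + (-9)×L_1(0.8) + (-7)×L_2(0.8) + 9×L_3(0.8)
P(0.8) = -9.128000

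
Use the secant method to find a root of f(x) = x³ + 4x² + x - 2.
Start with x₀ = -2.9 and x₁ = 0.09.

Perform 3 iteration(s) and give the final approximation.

f(x) = x³ + 4x² + x - 2
x₀ = -2.9, x₁ = 0.09

Secant formula: x_{n+1} = x_n - f(x_n)(x_n - x_{n-1})/(f(x_n) - f(x_{n-1}))

Iteration 1:
  f(-2.900000) = 4.351000
  f(0.090000) = -1.876871
  x_2 = 0.090000 - (-1.876871)×(0.090000 - (-2.900000))/(-1.876871 - 4.351000)
       = -0.811086
Iteration 2:
  f(0.090000) = -1.876871
  f(-0.811086) = -0.713227
  x_3 = -0.811086 - (-0.713227)×(-0.811086 - 0.090000)/(-0.713227 - (-1.876871))
       = -1.363384
Iteration 3:
  f(-0.811086) = -0.713227
  f(-1.363384) = 1.537600
  x_4 = -1.363384 - 1.537600×(-1.363384 - (-0.811086))/(1.537600 - (-0.713227))
       = -0.986094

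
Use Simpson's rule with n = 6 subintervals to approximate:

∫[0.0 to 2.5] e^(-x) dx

f(x) = e^(-x)
a = 0.0, b = 2.5, n = 6
h = (b - a)/n = 0.416667

Simpson's rule: (h/3)[f(x₀) + 4f(x₁) + 2f(x₂) + ... + f(xₙ)]

x_0 = 0.0000, f(x_0) = 1.000000, coefficient = 1
x_1 = 0.4167, f(x_1) = 0.659241, coefficient = 4
x_2 = 0.8333, f(x_2) = 0.434598, coefficient = 2
x_3 = 1.2500, f(x_3) = 0.286505, coefficient = 4
x_4 = 1.6667, f(x_4) = 0.188876, coefficient = 2
x_5 = 2.0833, f(x_5) = 0.124514, coefficient = 4
x_6 = 2.5000, f(x_6) = 0.082085, coefficient = 1

I ≈ (0.416667/3) × 6.610072 = 0.918066
Exact value: 0.917915
Error: 0.000151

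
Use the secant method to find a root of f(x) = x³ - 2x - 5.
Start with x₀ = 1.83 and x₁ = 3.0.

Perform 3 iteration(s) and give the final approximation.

f(x) = x³ - 2x - 5
x₀ = 1.83, x₁ = 3.0

Secant formula: x_{n+1} = x_n - f(x_n)(x_n - x_{n-1})/(f(x_n) - f(x_{n-1}))

Iteration 1:
  f(1.830000) = -2.531513
  f(3.000000) = 16.000000
  x_2 = 3.000000 - 16.000000×(3.000000 - 1.830000)/(16.000000 - (-2.531513))
       = 1.989829
Iteration 2:
  f(3.000000) = 16.000000
  f(1.989829) = -1.101092
  x_3 = 1.989829 - (-1.101092)×(1.989829 - 3.000000)/(-1.101092 - 16.000000)
       = 2.054871
Iteration 3:
  f(1.989829) = -1.101092
  f(2.054871) = -0.433060
  x_4 = 2.054871 - (-0.433060)×(2.054871 - 1.989829)/(-0.433060 - (-1.101092))
       = 2.097035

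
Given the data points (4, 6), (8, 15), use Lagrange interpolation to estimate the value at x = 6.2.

Lagrange interpolation formula:
P(x) = Σ yᵢ × Lᵢ(x)
where Lᵢ(x) = Π_{j≠i} (x - xⱼ)/(xᵢ - xⱼ)

L_0(6.2) = (6.2 - 8)/(4 - 8) = 0.450000
L_1(6.2) = (6.2 - 4)/(8 - 4) = 0.550000

P(6.2) = 6×L_0(6.2) + 15×L_1(6.2)
P(6.2) = 10.950000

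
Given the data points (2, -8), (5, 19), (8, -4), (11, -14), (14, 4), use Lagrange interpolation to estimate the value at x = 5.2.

Lagrange interpolation formula:
P(x) = Σ yᵢ × Lᵢ(x)
where Lᵢ(x) = Π_{j≠i} (x - xⱼ)/(xᵢ - xⱼ)

L_0(5.2) = (5.2 - 5)/(2 - 5) × (5.2 - 8)/(2 - 8) × (5.2 - 11)/(2 - 11) × (5.2 - 14)/(2 - 14) = -0.014703
L_1(5.2) = (5.2 - 2)/(5 - 2) × (5.2 - 8)/(5 - 8) × (5.2 - 11)/(5 - 11) × (5.2 - 14)/(5 - 14) = 0.940984
L_2(5.2) = (5.2 - 2)/(8 - 2) × (5.2 - 5)/(8 - 5) × (5.2 - 11)/(8 - 11) × (5.2 - 14)/(8 - 14) = 0.100820
L_3(5.2) = (5.2 - 2)/(11 - 2) × (5.2 - 5)/(11 - 5) × (5.2 - 8)/(11 - 8) × (5.2 - 14)/(11 - 14) = -0.032448
L_4(5.2) = (5.2 - 2)/(14 - 2) × (5.2 - 5)/(14 - 5) × (5.2 - 8)/(14 - 8) × (5.2 - 11)/(14 - 11) = 0.005347

P(5.2) = (-8)×L_0(5.2) + 19×L_1(5.2) + (-4)×L_2(5.2) + (-14)×L_3(5.2) + 4×L_4(5.2)
P(5.2) = 18.068701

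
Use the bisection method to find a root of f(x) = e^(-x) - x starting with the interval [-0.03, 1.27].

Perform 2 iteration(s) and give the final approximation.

f(x) = e^(-x) - x
Initial interval: [-0.03, 1.27]

Iteration 1:
  c_1 = (-0.030000 + 1.270000)/2 = 0.620000
  f(c_1) = f(0.620000) = -0.082056
  f(a) × f(c) < 0, new interval: [-0.030000, 0.620000]
Iteration 2:
  c_2 = (-0.030000 + 0.620000)/2 = 0.295000
  f(c_2) = f(0.295000) = 0.449532
  f(a) × f(c) ≥ 0, new interval: [0.295000, 0.620000]

After 2 iteration(s), the approximation is c_2 = 0.295000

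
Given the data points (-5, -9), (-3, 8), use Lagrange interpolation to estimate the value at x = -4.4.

Lagrange interpolation formula:
P(x) = Σ yᵢ × Lᵢ(x)
where Lᵢ(x) = Π_{j≠i} (x - xⱼ)/(xᵢ - xⱼ)

L_0(-4.4) = (-4.4 - (-3))/(-5 - (-3)) = 0.700000
L_1(-4.4) = (-4.4 - (-5))/(-3 - (-5)) = 0.300000

P(-4.4) = (-9)×L_0(-4.4) + 8×L_1(-4.4)
P(-4.4) = -3.900000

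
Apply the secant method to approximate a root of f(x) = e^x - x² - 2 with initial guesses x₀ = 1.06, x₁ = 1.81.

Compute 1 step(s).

f(x) = e^x - x² - 2
x₀ = 1.06, x₁ = 1.81

Secant formula: x_{n+1} = x_n - f(x_n)(x_n - x_{n-1})/(f(x_n) - f(x_{n-1}))

Iteration 1:
  f(1.060000) = -0.237229
  f(1.810000) = 0.834347
  x_2 = 1.810000 - 0.834347×(1.810000 - 1.060000)/(0.834347 - (-0.237229))
       = 1.226037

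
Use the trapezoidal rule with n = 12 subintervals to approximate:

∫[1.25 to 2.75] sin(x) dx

f(x) = sin(x)
a = 1.25, b = 2.75, n = 12
h = (b - a)/n = 0.125000

Trapezoidal rule: (h/2)[f(x₀) + 2f(x₁) + 2f(x₂) + ... + f(xₙ)]

x_0 = 1.2500, f(x_0) = 0.948985, coefficient = 1
x_1 = 1.3750, f(x_1) = 0.980893, coefficient = 2
x_2 = 1.5000, f(x_2) = 0.997495, coefficient = 2
x_3 = 1.6250, f(x_3) = 0.998531, coefficient = 2
x_4 = 1.7500, f(x_4) = 0.983986, coefficient = 2
x_5 = 1.8750, f(x_5) = 0.954086, coefficient = 2
x_6 = 2.0000, f(x_6) = 0.909297, coefficient = 2
x_7 = 2.1250, f(x_7) = 0.850320, coefficient = 2
x_8 = 2.2500, f(x_8) = 0.778073, coefficient = 2
x_9 = 2.3750, f(x_9) = 0.693685, coefficient = 2
x_10 = 2.5000, f(x_10) = 0.598472, coefficient = 2
x_11 = 2.6250, f(x_11) = 0.493920, coefficient = 2
x_12 = 2.7500, f(x_12) = 0.381661, coefficient = 1

I ≈ (0.125000/2) × 19.808164 = 1.238010
Exact value: 1.239625
Error: 0.001615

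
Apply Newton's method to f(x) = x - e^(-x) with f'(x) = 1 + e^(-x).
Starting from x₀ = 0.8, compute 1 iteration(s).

f(x) = x - e^(-x)
f'(x) = 1 + e^(-x)
x₀ = 0.8

Newton-Raphson formula: x_{n+1} = x_n - f(x_n)/f'(x_n)

Iteration 1:
  f(0.800000) = 0.350671
  f'(0.800000) = 1.449329
  x_1 = 0.800000 - 0.350671/1.449329 = 0.558046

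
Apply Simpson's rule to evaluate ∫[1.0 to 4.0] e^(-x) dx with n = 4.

f(x) = e^(-x)
a = 1.0, b = 4.0, n = 4
h = (b - a)/n = 0.750000

Simpson's rule: (h/3)[f(x₀) + 4f(x₁) + 2f(x₂) + ... + f(xₙ)]

x_0 = 1.0000, f(x_0) = 0.367879, coefficient = 1
x_1 = 1.7500, f(x_1) = 0.173774, coefficient = 4
x_2 = 2.5000, f(x_2) = 0.082085, coefficient = 2
x_3 = 3.2500, f(x_3) = 0.038774, coefficient = 4
x_4 = 4.0000, f(x_4) = 0.018316, coefficient = 1

I ≈ (0.750000/3) × 1.400558 = 0.350139
Exact value: 0.349564
Error: 0.000576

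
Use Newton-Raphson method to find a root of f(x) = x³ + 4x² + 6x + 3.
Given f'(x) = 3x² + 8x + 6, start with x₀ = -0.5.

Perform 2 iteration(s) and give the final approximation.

f(x) = x³ + 4x² + 6x + 3
f'(x) = 3x² + 8x + 6
x₀ = -0.5

Newton-Raphson formula: x_{n+1} = x_n - f(x_n)/f'(x_n)

Iteration 1:
  f(-0.500000) = 0.875000
  f'(-0.500000) = 2.750000
  x_1 = -0.500000 - 0.875000/2.750000 = -0.818182
Iteration 2:
  f(-0.818182) = 0.220887
  f'(-0.818182) = 1.462810
  x_2 = -0.818182 - 0.220887/1.462810 = -0.969183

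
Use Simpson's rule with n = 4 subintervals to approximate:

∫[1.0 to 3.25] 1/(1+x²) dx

f(x) = 1/(1+x²)
a = 1.0, b = 3.25, n = 4
h = (b - a)/n = 0.562500

Simpson's rule: (h/3)[f(x₀) + 4f(x₁) + 2f(x₂) + ... + f(xₙ)]

x_0 = 1.0000, f(x_0) = 0.500000, coefficient = 1
x_1 = 1.5625, f(x_1) = 0.290579, coefficient = 4
x_2 = 2.1250, f(x_2) = 0.181303, coefficient = 2
x_3 = 2.6875, f(x_3) = 0.121615, coefficient = 4
x_4 = 3.2500, f(x_4) = 0.086486, coefficient = 1

I ≈ (0.562500/3) × 2.597869 = 0.487100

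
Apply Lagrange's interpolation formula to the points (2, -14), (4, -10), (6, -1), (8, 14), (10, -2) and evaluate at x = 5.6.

Lagrange interpolation formula:
P(x) = Σ yᵢ × Lᵢ(x)
where Lᵢ(x) = Π_{j≠i} (x - xⱼ)/(xᵢ - xⱼ)

L_0(5.6) = (5.6 - 4)/(2 - 4) × (5.6 - 6)/(2 - 6) × (5.6 - 8)/(2 - 8) × (5.6 - 10)/(2 - 10) = -0.017600
L_1(5.6) = (5.6 - 2)/(4 - 2) × (5.6 - 6)/(4 - 6) × (5.6 - 8)/(4 - 8) × (5.6 - 10)/(4 - 10) = 0.158400
L_2(5.6) = (5.6 - 2)/(6 - 2) × (5.6 - 4)/(6 - 4) × (5.6 - 8)/(6 - 8) × (5.6 - 10)/(6 - 10) = 0.950400
L_3(5.6) = (5.6 - 2)/(8 - 2) × (5.6 - 4)/(8 - 4) × (5.6 - 6)/(8 - 6) × (5.6 - 10)/(8 - 10) = -0.105600
L_4(5.6) = (5.6 - 2)/(10 - 2) × (5.6 - 4)/(10 - 4) × (5.6 - 6)/(10 - 6) × (5.6 - 8)/(10 - 8) = 0.014400

P(5.6) = (-14)×L_0(5.6) + (-10)×L_1(5.6) + (-1)×L_2(5.6) + 14×L_3(5.6) + (-2)×L_4(5.6)
P(5.6) = -3.795200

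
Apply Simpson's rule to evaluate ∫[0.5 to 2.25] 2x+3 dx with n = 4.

f(x) = 2x+3
a = 0.5, b = 2.25, n = 4
h = (b - a)/n = 0.437500

Simpson's rule: (h/3)[f(x₀) + 4f(x₁) + 2f(x₂) + ... + f(xₙ)]

x_0 = 0.5000, f(x_0) = 4.000000, coefficient = 1
x_1 = 0.9375, f(x_1) = 4.875000, coefficient = 4
x_2 = 1.3750, f(x_2) = 5.750000, coefficient = 2
x_3 = 1.8125, f(x_3) = 6.625000, coefficient = 4
x_4 = 2.2500, f(x_4) = 7.500000, coefficient = 1

I ≈ (0.437500/3) × 69.000000 = 10.062500
Exact value: 10.062500
Error: 0.000000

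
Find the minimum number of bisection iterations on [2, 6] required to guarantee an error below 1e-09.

We need (b-a)/2^n ≤ 1e-09
(6 - 2)/2^n ≤ 1e-09
4/2^n ≤ 1e-09
2^n ≥ 4000000000
n ≥ log₂(4000000000) = 31.90
n ≥ 32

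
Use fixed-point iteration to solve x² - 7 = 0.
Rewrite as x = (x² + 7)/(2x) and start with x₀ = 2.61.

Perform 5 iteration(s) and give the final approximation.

Equation: x² - 7 = 0
Fixed-point form: x = (x² + 7)/(2x)
x₀ = 2.61

x_1 = g(2.610000) = 2.645996
x_2 = g(2.645996) = 2.645751
x_3 = g(2.645751) = 2.645751
x_4 = g(2.645751) = 2.645751
x_5 = g(2.645751) = 2.645751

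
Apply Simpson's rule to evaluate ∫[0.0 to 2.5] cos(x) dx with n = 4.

f(x) = cos(x)
a = 0.0, b = 2.5, n = 4
h = (b - a)/n = 0.625000

Simpson's rule: (h/3)[f(x₀) + 4f(x₁) + 2f(x₂) + ... + f(xₙ)]

x_0 = 0.0000, f(x_0) = 1.000000, coefficient = 1
x_1 = 0.6250, f(x_1) = 0.810963, coefficient = 4
x_2 = 1.2500, f(x_2) = 0.315322, coefficient = 2
x_3 = 1.8750, f(x_3) = -0.299534, coefficient = 4
x_4 = 2.5000, f(x_4) = -0.801144, coefficient = 1

I ≈ (0.625000/3) × 2.875220 = 0.599004
Exact value: 0.598472
Error: 0.000532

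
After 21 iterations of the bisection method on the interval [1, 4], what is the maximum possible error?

Bisection error bound: |error| ≤ (b-a)/2^n
|error| ≤ (4 - 1)/2^21 = 3/2^21
|error| ≤ 0.0000014305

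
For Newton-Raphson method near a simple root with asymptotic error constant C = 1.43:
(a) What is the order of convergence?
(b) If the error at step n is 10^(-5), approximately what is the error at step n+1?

(a) Newton-Raphson has quadratic (order 2) convergence near simple roots.
    This means |e_{n+1}| ≈ C|e_n|².

(b) With |e_n| = 10^(-5) and C = 1.43:
    |e_{n+1}| ≈ 1.43 × (10^(-5))² = 1.43 × 10^(-10)

(a) 2 (quadratic); (b) |e_{n+1}| ≈ 1.430e-10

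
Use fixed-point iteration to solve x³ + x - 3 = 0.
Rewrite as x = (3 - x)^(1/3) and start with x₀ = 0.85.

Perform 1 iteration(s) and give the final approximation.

Equation: x³ + x - 3 = 0
Fixed-point form: x = (3 - x)^(1/3)
x₀ = 0.85

x_1 = g(0.850000) = 1.290663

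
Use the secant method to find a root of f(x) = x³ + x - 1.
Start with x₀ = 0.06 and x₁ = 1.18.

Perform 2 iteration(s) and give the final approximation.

f(x) = x³ + x - 1
x₀ = 0.06, x₁ = 1.18

Secant formula: x_{n+1} = x_n - f(x_n)(x_n - x_{n-1})/(f(x_n) - f(x_{n-1}))

Iteration 1:
  f(0.060000) = -0.939784
  f(1.180000) = 1.823032
  x_2 = 1.180000 - 1.823032×(1.180000 - 0.060000)/(1.823032 - (-0.939784))
       = 0.440973
Iteration 2:
  f(1.180000) = 1.823032
  f(0.440973) = -0.473277
  x_3 = 0.440973 - (-0.473277)×(0.440973 - 1.180000)/(-0.473277 - 1.823032)
       = 0.593289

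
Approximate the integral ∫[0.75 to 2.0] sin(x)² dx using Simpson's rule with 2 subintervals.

f(x) = sin(x)²
a = 0.75, b = 2.0, n = 2
h = (b - a)/n = 0.625000

Simpson's rule: (h/3)[f(x₀) + 4f(x₁) + 2f(x₂) + ... + f(xₙ)]

x_0 = 0.7500, f(x_0) = 0.464631, coefficient = 1
x_1 = 1.3750, f(x_1) = 0.962151, coefficient = 4
x_2 = 2.0000, f(x_2) = 0.826822, coefficient = 1

I ≈ (0.625000/3) × 5.140058 = 1.070845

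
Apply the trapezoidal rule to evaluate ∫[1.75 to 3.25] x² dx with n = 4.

f(x) = x²
a = 1.75, b = 3.25, n = 4
h = (b - a)/n = 0.375000

Trapezoidal rule: (h/2)[f(x₀) + 2f(x₁) + 2f(x₂) + ... + f(xₙ)]

x_0 = 1.7500, f(x_0) = 3.062500, coefficient = 1
x_1 = 2.1250, f(x_1) = 4.515625, coefficient = 2
x_2 = 2.5000, f(x_2) = 6.250000, coefficient = 2
x_3 = 2.8750, f(x_3) = 8.265625, coefficient = 2
x_4 = 3.2500, f(x_4) = 10.562500, coefficient = 1

I ≈ (0.375000/2) × 51.687500 = 9.691406
Exact value: 9.656250
Error: 0.035156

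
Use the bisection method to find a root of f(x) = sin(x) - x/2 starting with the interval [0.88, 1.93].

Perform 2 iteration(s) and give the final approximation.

f(x) = sin(x) - x/2
Initial interval: [0.88, 1.93]

Iteration 1:
  c_1 = (0.880000 + 1.930000)/2 = 1.405000
  f(c_1) = f(1.405000) = 0.283787
  f(a) × f(c) ≥ 0, new interval: [1.405000, 1.930000]
Iteration 2:
  c_2 = (1.405000 + 1.930000)/2 = 1.667500
  f(c_2) = f(1.667500) = 0.161578
  f(a) × f(c) ≥ 0, new interval: [1.667500, 1.930000]

After 2 iteration(s), the approximation is c_2 = 1.667500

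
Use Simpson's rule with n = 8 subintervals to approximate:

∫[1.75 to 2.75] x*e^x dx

f(x) = x*e^x
a = 1.75, b = 2.75, n = 8
h = (b - a)/n = 0.125000

Simpson's rule: (h/3)[f(x₀) + 4f(x₁) + 2f(x₂) + ... + f(xₙ)]

x_0 = 1.7500, f(x_0) = 10.070555, coefficient = 1
x_1 = 1.8750, f(x_1) = 12.226536, coefficient = 4
x_2 = 2.0000, f(x_2) = 14.778112, coefficient = 2
x_3 = 2.1250, f(x_3) = 17.792407, coefficient = 4
x_4 = 2.2500, f(x_4) = 21.347406, coefficient = 2
x_5 = 2.3750, f(x_5) = 25.533656, coefficient = 4
x_6 = 2.5000, f(x_6) = 30.456235, coefficient = 2
x_7 = 2.6250, f(x_7) = 36.237007, coefficient = 4
x_8 = 2.7500, f(x_8) = 43.017238, coefficient = 1

I ≈ (0.125000/3) × 553.409724 = 23.058739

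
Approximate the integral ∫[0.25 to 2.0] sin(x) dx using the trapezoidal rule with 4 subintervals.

f(x) = sin(x)
a = 0.25, b = 2.0, n = 4
h = (b - a)/n = 0.437500

Trapezoidal rule: (h/2)[f(x₀) + 2f(x₁) + 2f(x₂) + ... + f(xₙ)]

x_0 = 0.2500, f(x_0) = 0.247404, coefficient = 1
x_1 = 0.6875, f(x_1) = 0.634607, coefficient = 2
x_2 = 1.1250, f(x_2) = 0.902268, coefficient = 2
x_3 = 1.5625, f(x_3) = 0.999966, coefficient = 2
x_4 = 2.0000, f(x_4) = 0.909297, coefficient = 1

I ≈ (0.437500/2) × 6.230382 = 1.362896
Exact value: 1.385059
Error: 0.022163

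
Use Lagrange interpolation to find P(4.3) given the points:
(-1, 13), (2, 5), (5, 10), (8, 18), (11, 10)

Lagrange interpolation formula:
P(x) = Σ yᵢ × Lᵢ(x)
where Lᵢ(x) = Π_{j≠i} (x - xⱼ)/(xᵢ - xⱼ)

L_0(4.3) = (4.3 - 2)/(-1 - 2) × (4.3 - 5)/(-1 - 5) × (4.3 - 8)/(-1 - 8) × (4.3 - 11)/(-1 - 11) = -0.020531
L_1(4.3) = (4.3 - (-1))/(2 - (-1)) × (4.3 - 5)/(2 - 5) × (4.3 - 8)/(2 - 8) × (4.3 - 11)/(2 - 11) = 0.189241
L_2(4.3) = (4.3 - (-1))/(5 - (-1)) × (4.3 - 2)/(5 - 2) × (4.3 - 8)/(5 - 8) × (4.3 - 11)/(5 - 11) = 0.932685
L_3(4.3) = (4.3 - (-1))/(8 - (-1)) × (4.3 - 2)/(8 - 2) × (4.3 - 5)/(8 - 5) × (4.3 - 11)/(8 - 11) = -0.117636
L_4(4.3) = (4.3 - (-1))/(11 - (-1)) × (4.3 - 2)/(11 - 2) × (4.3 - 5)/(11 - 5) × (4.3 - 8)/(11 - 8) = 0.016241

P(4.3) = 13×L_0(4.3) + 5×L_1(4.3) + 10×L_2(4.3) + 18×L_3(4.3) + 10×L_4(4.3)
P(4.3) = 8.051117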